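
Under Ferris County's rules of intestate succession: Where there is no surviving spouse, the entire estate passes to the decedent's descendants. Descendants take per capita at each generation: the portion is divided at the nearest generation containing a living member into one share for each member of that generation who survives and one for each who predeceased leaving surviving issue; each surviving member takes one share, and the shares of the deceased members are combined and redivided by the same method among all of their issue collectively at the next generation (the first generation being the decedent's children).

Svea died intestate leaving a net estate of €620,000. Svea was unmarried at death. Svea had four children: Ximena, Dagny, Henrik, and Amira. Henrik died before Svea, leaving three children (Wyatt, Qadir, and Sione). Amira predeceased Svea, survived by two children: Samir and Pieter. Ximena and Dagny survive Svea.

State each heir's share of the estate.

Ximena: €155,000; Dagny: €155,000; Wyatt: €62,000; Qadir: €62,000; Sione: €62,000; Samir: €62,000; Pieter: €62,000

The entire €620,000 passes to the descendants.
That amount (€620,000) is divided at the children's generation into 4 shares of €155,000. Ximena and Dagny each take €155,000. The 2 shares of the deceased (Henrik and Amira) are combined into a pool of €310,000.
That pool (€310,000) is divided at the grandchildren's generation equally among Wyatt, Qadir, Sione, Samir, and Pieter: €62,000 each.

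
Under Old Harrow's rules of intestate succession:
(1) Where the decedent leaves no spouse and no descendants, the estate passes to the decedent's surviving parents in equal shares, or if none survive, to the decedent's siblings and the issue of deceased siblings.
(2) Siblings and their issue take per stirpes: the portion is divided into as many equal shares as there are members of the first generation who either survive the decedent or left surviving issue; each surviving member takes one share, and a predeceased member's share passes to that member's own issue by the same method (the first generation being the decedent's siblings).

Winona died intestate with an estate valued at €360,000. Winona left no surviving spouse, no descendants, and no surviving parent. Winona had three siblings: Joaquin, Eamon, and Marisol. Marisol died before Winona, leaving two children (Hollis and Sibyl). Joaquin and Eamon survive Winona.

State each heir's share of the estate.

The entire €360,000 passes to the siblings and their issue.
That amount (€360,000) is divided into 3 shares of €120,000: Joaquin and Eamon each take €120,000; Marisol's €120,000 share passes to Marisol's issue.
Marisol's share (€120,000) is divided into 2 shares of €60,000: Hollis and Sibyl each take €60,000.

Joaquin: €120,000; Eamon: €120,000; Hollis: €60,000; Sibyl: €60,000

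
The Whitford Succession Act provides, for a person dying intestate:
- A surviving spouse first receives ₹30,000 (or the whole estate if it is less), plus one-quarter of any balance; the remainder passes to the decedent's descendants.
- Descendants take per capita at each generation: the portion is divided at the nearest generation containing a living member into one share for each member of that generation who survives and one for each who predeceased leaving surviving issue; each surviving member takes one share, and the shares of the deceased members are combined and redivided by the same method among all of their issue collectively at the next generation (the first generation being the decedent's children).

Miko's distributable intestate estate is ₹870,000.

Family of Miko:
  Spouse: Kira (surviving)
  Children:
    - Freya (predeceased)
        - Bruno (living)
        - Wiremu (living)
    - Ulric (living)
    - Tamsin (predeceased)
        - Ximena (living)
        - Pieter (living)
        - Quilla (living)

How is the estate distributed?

Kira: ₹240,000; Bruno: ₹84,000; Wiremu: ₹84,000; Ulric: ₹210,000; Ximena: ₹84,000; Pieter: ₹84,000; Quilla: ₹84,000

Kira first takes ₹30,000, leaving a balance of ₹840,000. Kira then takes one-quarter of the balance (₹210,000), for a total of ₹240,000. The remaining ₹630,000 passes to the descendants.
The descendants' portion (₹630,000) is divided at the children's generation into 3 shares of ₹210,000. Ulric takes ₹210,000. The 2 shares of the deceased (Freya and Tamsin) are combined into a pool of ₹420,000.
That pool (₹420,000) is divided at the grandchildren's generation equally among Bruno, Wiremu, Ximena, Pieter, and Quilla: ₹84,000 each.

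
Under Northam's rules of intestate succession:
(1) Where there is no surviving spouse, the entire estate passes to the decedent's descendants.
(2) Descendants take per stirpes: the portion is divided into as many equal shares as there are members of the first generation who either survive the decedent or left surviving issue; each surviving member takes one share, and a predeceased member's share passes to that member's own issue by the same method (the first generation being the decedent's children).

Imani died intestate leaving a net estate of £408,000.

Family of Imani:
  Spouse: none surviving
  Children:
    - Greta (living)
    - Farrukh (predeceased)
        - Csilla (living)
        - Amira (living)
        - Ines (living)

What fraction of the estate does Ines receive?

Ines receives 1/6 of the estate.

The entire £408,000 passes to the descendants.
That amount (£408,000) is divided into 2 shares of £204,000: Greta takes £204,000; Farrukh's £204,000 share passes to Farrukh's issue.
Farrukh's share (£204,000) is divided into 3 shares of £68,000: Csilla, Amira, and Ines each take £68,000.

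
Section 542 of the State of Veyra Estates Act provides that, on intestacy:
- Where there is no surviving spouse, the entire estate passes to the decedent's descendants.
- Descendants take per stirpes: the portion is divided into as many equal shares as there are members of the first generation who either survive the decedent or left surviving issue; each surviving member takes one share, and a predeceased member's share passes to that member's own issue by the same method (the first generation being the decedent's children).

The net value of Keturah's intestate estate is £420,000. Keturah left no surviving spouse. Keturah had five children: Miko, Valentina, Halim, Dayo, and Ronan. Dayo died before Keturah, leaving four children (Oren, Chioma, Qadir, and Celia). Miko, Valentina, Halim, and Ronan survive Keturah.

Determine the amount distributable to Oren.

The entire £420,000 passes to the descendants.
That amount (£420,000) is divided into 5 shares of £84,000: Miko, Valentina, Halim, and Ronan each take £84,000; Dayo's £84,000 share passes to Dayo's issue.
Dayo's share (£84,000) is divided into 4 shares of £21,000: Oren, Chioma, Qadir, and Celia each take £21,000.

Oren receives £21,000.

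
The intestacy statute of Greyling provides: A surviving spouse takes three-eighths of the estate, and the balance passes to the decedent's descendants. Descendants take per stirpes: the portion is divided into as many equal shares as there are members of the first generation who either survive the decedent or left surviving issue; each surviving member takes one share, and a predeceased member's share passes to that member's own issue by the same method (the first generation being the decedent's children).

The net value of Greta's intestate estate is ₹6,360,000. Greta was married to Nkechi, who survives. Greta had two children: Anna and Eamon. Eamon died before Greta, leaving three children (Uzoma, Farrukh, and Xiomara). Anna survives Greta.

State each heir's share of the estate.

Nkechi takes three-eighths of ₹6,360,000 = ₹2,385,000. The remaining ₹3,975,000 passes to the descendants.
The descendants' portion (₹3,975,000) is divided into 2 shares of ₹1,987,500: Anna takes ₹1,987,500; Eamon's ₹1,987,500 share passes to Eamon's issue.
Eamon's share (₹1,987,500) is divided into 3 shares of ₹662,500: Uzoma, Farrukh, and Xiomara each take ₹662,500.

Nkechi: ₹2,385,000; Anna: ₹1,987,500; Uzoma: ₹662,500; Farrukh: ₹662,500; Xiomara: ₹662,500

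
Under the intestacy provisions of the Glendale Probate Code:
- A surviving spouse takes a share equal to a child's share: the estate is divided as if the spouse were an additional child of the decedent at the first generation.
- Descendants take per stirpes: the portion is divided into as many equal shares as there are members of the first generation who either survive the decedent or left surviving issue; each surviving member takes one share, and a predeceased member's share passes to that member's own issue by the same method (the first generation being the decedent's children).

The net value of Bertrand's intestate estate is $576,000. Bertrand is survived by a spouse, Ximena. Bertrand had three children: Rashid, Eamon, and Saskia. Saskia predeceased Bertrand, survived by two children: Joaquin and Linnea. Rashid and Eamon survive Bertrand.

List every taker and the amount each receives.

The spouse counts as an additional share at the children's level, so there are 4 primary shares of $144,000. Ximena takes one such share ($144,000).
The children's combined portion ($432,000) is divided into 3 shares of $144,000: Rashid and Eamon each take $144,000; Saskia's $144,000 share passes to Saskia's issue.
Saskia's share ($144,000) is divided into 2 shares of $72,000: Joaquin and Linnea each take $72,000.

Ximena: $144,000; Rashid: $144,000; Eamon: $144,000; Joaquin: $72,000; Linnea: $72,000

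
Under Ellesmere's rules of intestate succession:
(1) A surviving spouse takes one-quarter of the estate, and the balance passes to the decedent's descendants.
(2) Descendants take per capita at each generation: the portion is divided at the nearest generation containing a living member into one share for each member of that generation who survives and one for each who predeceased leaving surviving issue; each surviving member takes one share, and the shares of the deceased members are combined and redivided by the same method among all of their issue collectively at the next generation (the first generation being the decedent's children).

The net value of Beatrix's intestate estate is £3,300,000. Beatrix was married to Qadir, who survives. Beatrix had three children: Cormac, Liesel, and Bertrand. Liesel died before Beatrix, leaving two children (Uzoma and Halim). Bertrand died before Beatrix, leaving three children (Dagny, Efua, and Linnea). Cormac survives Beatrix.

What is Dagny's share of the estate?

Dagny receives £330,000.

Qadir takes one-quarter of £3,300,000 = £825,000. The remaining £2,475,000 passes to the descendants.
The descendants' portion (£2,475,000) is divided at the children's generation into 3 shares of £825,000. Cormac takes £825,000. The 2 shares of the deceased (Liesel and Bertrand) are combined into a pool of £1,650,000.
That pool (£1,650,000) is divided at the grandchildren's generation equally among Uzoma, Halim, Dagny, Efua, and Linnea: £330,000 each.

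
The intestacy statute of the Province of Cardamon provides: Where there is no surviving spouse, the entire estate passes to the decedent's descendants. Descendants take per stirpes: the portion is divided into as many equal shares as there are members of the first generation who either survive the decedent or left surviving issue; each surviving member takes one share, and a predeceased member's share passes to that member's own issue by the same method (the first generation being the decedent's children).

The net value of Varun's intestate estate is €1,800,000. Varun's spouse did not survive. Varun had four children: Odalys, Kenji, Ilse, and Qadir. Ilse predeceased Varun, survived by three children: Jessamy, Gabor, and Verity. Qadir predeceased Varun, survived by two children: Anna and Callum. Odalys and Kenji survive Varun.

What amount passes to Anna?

Anna receives €225,000.

The entire €1,800,000 passes to the descendants.
That amount (€1,800,000) is divided into 4 shares of €450,000: Odalys and Kenji each take €450,000; Ilse's €450,000 share passes to Ilse's issue; Qadir's €450,000 share passes to Qadir's issue.
Ilse's share (€450,000) is divided into 3 shares of €150,000: Jessamy, Gabor, and Verity each take €150,000.
Qadir's share (€450,000) is divided into 2 shares of €225,000: Anna and Callum each take €225,000.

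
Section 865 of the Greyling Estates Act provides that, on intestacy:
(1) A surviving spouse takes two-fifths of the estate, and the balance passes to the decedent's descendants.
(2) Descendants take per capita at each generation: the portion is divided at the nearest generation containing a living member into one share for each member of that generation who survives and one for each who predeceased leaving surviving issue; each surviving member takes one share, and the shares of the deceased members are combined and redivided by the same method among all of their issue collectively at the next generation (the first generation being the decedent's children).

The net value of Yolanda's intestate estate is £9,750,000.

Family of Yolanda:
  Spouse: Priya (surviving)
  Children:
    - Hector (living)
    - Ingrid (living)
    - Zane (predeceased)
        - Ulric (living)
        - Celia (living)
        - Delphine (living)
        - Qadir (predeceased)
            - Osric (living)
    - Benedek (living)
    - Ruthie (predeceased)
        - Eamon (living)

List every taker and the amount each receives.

Priya takes two-fifths of £9,750,000 = £3,900,000. The remaining £5,850,000 passes to the descendants.
The descendants' portion (£5,850,000) is divided at the children's generation into 5 shares of £1,170,000. Hector, Ingrid, and Benedek each take £1,170,000. The 2 shares of the deceased (Zane and Ruthie) are combined into a pool of £2,340,000.
That pool (£2,340,000) is divided at the grandchildren's generation into 5 shares of £468,000. Ulric, Celia, Delphine, and Eamon each take £468,000. The remaining share for the deceased Qadir (£468,000) is carried to the next generation.
That pool (£468,000) passes entirely to Osric, the sole taker at the great-grandchildren's generation.

Priya: £3,900,000; Hector: £1,170,000; Ingrid: £1,170,000; Ulric: £468,000; Celia: £468,000; Delphine: £468,000; Osric: £468,000; Benedek: £1,170,000; Eamon: £468,000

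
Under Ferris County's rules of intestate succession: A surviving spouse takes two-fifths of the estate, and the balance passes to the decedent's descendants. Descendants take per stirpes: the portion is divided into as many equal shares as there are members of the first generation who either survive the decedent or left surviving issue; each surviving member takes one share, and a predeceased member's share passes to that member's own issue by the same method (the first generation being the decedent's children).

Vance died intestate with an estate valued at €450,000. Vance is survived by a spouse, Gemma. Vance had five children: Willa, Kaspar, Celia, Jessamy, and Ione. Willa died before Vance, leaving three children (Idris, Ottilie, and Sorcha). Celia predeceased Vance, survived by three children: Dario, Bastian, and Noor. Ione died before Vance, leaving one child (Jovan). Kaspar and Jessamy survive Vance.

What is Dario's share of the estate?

Dario receives €18,000.

Gemma takes two-fifths of €450,000 = €180,000. The remaining €270,000 passes to the descendants.
The descendants' portion (€270,000) is divided into 5 shares of €54,000: Kaspar and Jessamy each take €54,000; Willa's €54,000 share passes to Willa's issue; Celia's €54,000 share passes to Celia's issue; Ione's €54,000 share passes to Ione's issue.
Willa's share (€54,000) is divided into 3 shares of €18,000: Idris, Ottilie, and Sorcha each take €18,000.
Celia's share (€54,000) is divided into 3 shares of €18,000: Dario, Bastian, and Noor each take €18,000.
Ione's share (€54,000) passes entirely to Jovan.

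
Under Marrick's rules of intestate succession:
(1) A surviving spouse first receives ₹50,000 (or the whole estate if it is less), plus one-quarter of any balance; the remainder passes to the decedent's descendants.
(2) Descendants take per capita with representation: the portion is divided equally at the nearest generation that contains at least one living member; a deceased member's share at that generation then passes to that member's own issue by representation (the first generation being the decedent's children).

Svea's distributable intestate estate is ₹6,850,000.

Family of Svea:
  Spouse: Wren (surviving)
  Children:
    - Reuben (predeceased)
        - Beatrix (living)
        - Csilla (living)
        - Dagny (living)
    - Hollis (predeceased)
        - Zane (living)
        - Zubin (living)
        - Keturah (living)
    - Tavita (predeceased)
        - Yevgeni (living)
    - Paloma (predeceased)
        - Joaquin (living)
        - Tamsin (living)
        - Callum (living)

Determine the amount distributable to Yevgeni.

Wren first takes ₹50,000, leaving a balance of ₹6,800,000. Wren then takes one-quarter of the balance (₹1,700,000), for a total of ₹1,750,000. The remaining ₹5,100,000 passes to the descendants.
No child survives, so the initial division is made at the grandchildren's generation.
The descendants' portion (₹5,100,000) is divided into 10 shares of ₹510,000: Beatrix, Csilla, Dagny, Zane, Zubin, Keturah, Yevgeni, Joaquin, Tamsin, and Callum each take ₹510,000.

Yevgeni receives ₹510,000.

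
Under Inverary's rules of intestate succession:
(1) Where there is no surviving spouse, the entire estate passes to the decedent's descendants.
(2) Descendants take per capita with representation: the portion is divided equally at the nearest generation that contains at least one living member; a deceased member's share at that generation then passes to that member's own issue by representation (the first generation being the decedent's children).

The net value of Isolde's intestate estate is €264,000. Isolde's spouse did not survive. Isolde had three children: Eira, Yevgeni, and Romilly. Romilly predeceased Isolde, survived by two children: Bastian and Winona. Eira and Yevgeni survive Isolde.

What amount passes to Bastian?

Bastian receives €44,000.

The entire €264,000 passes to the descendants.
That amount (€264,000) is divided into 3 shares of €88,000: Eira and Yevgeni each take €88,000; Romilly's €88,000 share passes to Romilly's issue.
Romilly's share (€88,000) is divided into 2 shares of €44,000: Bastian and Winona each take €44,000.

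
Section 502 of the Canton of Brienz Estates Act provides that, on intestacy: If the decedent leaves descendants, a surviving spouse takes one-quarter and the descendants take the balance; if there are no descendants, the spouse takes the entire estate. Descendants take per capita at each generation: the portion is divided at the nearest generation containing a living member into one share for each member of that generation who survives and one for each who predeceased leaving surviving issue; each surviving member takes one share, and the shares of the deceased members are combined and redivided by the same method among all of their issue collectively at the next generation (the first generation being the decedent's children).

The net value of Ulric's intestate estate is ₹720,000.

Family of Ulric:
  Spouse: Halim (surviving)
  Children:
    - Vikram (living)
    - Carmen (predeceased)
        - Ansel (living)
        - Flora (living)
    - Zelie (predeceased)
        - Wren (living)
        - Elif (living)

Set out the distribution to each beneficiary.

Halim takes one-quarter of ₹720,000 = ₹180,000. The remaining ₹540,000 passes to the descendants.
The descendants' portion (₹540,000) is divided at the children's generation into 3 shares of ₹180,000. Vikram takes ₹180,000. The 2 shares of the deceased (Carmen and Zelie) are combined into a pool of ₹360,000.
That pool (₹360,000) is divided at the grandchildren's generation equally among Ansel, Flora, Wren, and Elif: ₹90,000 each.

Halim: ₹180,000; Vikram: ₹180,000; Ansel: ₹90,000; Flora: ₹90,000; Wren: ₹90,000; Elif: ₹90,000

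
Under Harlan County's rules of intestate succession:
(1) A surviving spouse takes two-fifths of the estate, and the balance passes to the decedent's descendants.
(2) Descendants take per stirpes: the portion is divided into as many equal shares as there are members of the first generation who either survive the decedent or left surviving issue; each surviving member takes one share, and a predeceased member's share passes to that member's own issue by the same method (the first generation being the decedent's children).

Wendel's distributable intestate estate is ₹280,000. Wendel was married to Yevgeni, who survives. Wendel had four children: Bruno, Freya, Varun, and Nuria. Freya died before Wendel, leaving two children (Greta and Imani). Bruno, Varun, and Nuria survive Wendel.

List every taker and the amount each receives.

Yevgeni takes two-fifths of ₹280,000 = ₹112,000. The remaining ₹168,000 passes to the descendants.
The descendants' portion (₹168,000) is divided into 4 shares of ₹42,000: Bruno, Varun, and Nuria each take ₹42,000; Freya's ₹42,000 share passes to Freya's issue.
Freya's share (₹42,000) is divided into 2 shares of ₹21,000: Greta and Imani each take ₹21,000.

Yevgeni: ₹112,000; Bruno: ₹42,000; Greta: ₹21,000; Imani: ₹21,000; Varun: ₹42,000; Nuria: ₹42,000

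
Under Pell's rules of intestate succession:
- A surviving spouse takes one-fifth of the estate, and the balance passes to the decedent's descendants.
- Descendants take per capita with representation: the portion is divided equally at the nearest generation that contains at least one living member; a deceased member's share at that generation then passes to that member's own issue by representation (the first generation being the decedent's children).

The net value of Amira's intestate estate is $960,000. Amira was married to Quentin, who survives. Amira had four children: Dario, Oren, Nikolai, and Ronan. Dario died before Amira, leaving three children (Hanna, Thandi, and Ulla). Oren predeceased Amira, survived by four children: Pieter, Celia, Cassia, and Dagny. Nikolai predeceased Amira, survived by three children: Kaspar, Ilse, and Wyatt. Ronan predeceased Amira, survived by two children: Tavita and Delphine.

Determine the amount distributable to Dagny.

Dagny receives $64,000.

Quentin takes one-fifth of $960,000 = $192,000. The remaining $768,000 passes to the descendants.
No child survives, so the initial division is made at the grandchildren's generation.
The descendants' portion ($768,000) is divided into 12 shares of $64,000: Hanna, Thandi, Ulla, Pieter, Celia, Cassia, Dagny, Kaspar, Ilse, Wyatt, Tavita, and Delphine each take $64,000.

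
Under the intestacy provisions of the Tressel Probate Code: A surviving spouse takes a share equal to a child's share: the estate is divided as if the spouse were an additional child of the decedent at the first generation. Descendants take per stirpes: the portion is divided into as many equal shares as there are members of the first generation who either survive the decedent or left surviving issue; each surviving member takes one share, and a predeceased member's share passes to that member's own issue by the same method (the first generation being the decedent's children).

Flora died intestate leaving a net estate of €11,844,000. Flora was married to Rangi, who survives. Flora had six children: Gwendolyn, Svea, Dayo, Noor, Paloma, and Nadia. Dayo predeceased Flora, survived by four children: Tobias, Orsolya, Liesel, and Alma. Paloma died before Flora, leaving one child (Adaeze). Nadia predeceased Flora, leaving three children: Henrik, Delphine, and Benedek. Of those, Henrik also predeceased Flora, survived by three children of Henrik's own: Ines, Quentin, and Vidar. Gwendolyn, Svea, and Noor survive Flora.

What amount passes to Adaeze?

The spouse counts as an additional share at the children's level, so there are 7 primary shares of €1,692,000. Rangi takes one such share (€1,692,000).
The children's combined portion (€10,152,000) is divided into 6 shares of €1,692,000: Gwendolyn, Svea, and Noor each take €1,692,000; Dayo's €1,692,000 share passes to Dayo's issue; Paloma's €1,692,000 share passes to Paloma's issue; Nadia's €1,692,000 share passes to Nadia's issue.
Dayo's share (€1,692,000) is divided into 4 shares of €423,000: Tobias, Orsolya, Liesel, and Alma each take €423,000.
Paloma's share (€1,692,000) passes entirely to Adaeze.
Nadia's share (€1,692,000) is divided into 3 shares of €564,000: Delphine and Benedek each take €564,000; Henrik's €564,000 share passes to Henrik's issue.
Henrik's share (€564,000) is divided into 3 shares of €188,000: Ines, Quentin, and Vidar each take €188,000.

Adaeze receives €1,692,000.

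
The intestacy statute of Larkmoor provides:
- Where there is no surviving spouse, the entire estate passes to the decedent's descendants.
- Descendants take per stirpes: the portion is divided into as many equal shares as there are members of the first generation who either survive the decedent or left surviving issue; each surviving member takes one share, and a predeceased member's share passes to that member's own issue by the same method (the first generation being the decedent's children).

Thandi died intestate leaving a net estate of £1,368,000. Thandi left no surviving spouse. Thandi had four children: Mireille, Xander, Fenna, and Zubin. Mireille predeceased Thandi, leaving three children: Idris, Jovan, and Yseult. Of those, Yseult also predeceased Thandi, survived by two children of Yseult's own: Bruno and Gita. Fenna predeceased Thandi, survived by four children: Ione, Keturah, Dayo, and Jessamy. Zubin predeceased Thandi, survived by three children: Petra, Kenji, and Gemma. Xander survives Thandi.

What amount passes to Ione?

Ione receives £85,500.

The entire £1,368,000 passes to the descendants.
That amount (£1,368,000) is divided into 4 shares of £342,000: Xander takes £342,000; Mireille's £342,000 share passes to Mireille's issue; Fenna's £342,000 share passes to Fenna's issue; Zubin's £342,000 share passes to Zubin's issue.
Mireille's share (£342,000) is divided into 3 shares of £114,000: Idris and Jovan each take £114,000; Yseult's £114,000 share passes to Yseult's issue.
Yseult's share (£114,000) is divided into 2 shares of £57,000: Bruno and Gita each take £57,000.
Fenna's share (£342,000) is divided into 4 shares of £85,500: Ione, Keturah, Dayo, and Jessamy each take £85,500.
Zubin's share (£342,000) is divided into 3 shares of £114,000: Petra, Kenji, and Gemma each take £114,000.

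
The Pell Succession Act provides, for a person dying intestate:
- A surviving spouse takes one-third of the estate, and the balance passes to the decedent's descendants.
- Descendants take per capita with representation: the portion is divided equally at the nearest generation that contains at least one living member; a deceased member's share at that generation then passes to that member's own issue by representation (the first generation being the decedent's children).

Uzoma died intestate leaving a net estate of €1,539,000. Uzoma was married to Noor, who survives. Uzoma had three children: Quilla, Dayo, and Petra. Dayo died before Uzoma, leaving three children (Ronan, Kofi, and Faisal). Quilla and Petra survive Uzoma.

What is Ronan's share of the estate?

Ronan receives €114,000.

Noor takes one-third of €1,539,000 = €513,000. The remaining €1,026,000 passes to the descendants.
The descendants' portion (€1,026,000) is divided into 3 shares of €342,000: Quilla and Petra each take €342,000; Dayo's €342,000 share passes to Dayo's issue.
Dayo's share (€342,000) is divided into 3 shares of €114,000: Ronan, Kofi, and Faisal each take €114,000.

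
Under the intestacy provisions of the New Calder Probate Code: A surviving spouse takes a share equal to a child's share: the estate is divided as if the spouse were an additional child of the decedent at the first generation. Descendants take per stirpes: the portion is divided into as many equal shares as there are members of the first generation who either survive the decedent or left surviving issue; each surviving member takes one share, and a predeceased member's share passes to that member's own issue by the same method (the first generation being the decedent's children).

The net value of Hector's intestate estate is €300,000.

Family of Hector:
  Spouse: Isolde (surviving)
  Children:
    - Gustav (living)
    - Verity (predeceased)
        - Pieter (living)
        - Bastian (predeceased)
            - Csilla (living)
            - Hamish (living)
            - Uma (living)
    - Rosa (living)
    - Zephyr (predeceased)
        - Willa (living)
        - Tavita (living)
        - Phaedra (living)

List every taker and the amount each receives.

The spouse counts as an additional share at the children's level, so there are 5 primary shares of €60,000. Isolde takes one such share (€60,000).
The children's combined portion (€240,000) is divided into 4 shares of €60,000: Gustav and Rosa each take €60,000; Verity's €60,000 share passes to Verity's issue; Zephyr's €60,000 share passes to Zephyr's issue.
Verity's share (€60,000) is divided into 2 shares of €30,000: Pieter takes €30,000; Bastian's €30,000 share passes to Bastian's issue.
Bastian's share (€30,000) is divided into 3 shares of €10,000: Csilla, Hamish, and Uma each take €10,000.
Zephyr's share (€60,000) is divided into 3 shares of €20,000: Willa, Tavita, and Phaedra each take €20,000.

Isolde: €60,000; Gustav: €60,000; Pieter: €30,000; Csilla: €10,000; Hamish: €10,000; Uma: €10,000; Rosa: €60,000; Willa: €20,000; Tavita: €20,000; Phaedra: €20,000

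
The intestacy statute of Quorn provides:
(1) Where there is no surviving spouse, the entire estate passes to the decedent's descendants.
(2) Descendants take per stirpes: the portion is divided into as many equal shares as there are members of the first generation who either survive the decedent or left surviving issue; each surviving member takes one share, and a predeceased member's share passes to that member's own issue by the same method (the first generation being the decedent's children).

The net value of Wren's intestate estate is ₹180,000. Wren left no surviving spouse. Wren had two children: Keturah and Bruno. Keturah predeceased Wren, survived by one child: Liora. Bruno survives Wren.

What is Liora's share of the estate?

The entire ₹180,000 passes to the descendants.
That amount (₹180,000) is divided into 2 shares of ₹90,000: Bruno takes ₹90,000; Keturah's ₹90,000 share passes to Keturah's issue.
Keturah's share (₹90,000) passes entirely to Liora.

Liora receives ₹90,000.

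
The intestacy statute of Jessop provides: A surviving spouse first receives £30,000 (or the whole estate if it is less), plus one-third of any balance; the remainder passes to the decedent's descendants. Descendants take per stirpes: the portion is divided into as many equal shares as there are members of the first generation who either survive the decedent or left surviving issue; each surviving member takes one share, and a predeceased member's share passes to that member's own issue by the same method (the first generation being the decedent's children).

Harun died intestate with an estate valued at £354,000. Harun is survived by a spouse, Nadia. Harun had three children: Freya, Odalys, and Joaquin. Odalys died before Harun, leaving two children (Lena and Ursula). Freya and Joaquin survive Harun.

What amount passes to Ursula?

Ursula receives £36,000.

Nadia first takes £30,000, leaving a balance of £324,000. Nadia then takes one-third of the balance (£108,000), for a total of £138,000. The remaining £216,000 passes to the descendants.
The descendants' portion (£216,000) is divided into 3 shares of £72,000: Freya and Joaquin each take £72,000; Odalys's £72,000 share passes to Odalys's issue.
Odalys's share (£72,000) is divided into 2 shares of £36,000: Lena and Ursula each take £36,000.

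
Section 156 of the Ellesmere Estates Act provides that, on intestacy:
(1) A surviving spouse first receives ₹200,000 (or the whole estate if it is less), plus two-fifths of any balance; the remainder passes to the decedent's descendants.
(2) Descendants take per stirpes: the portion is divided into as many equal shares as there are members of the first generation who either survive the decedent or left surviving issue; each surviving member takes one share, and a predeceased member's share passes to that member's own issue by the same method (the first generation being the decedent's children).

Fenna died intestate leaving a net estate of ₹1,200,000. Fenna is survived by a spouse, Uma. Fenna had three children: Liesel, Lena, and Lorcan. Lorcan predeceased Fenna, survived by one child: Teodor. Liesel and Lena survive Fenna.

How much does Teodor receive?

Uma first takes ₹200,000, leaving a balance of ₹1,000,000. Uma then takes two-fifths of the balance (₹400,000), for a total of ₹600,000. The remaining ₹600,000 passes to the descendants.
The descendants' portion (₹600,000) is divided into 3 shares of ₹200,000: Liesel and Lena each take ₹200,000; Lorcan's ₹200,000 share passes to Lorcan's issue.
Lorcan's share (₹200,000) passes entirely to Teodor.

Teodor receives ₹200,000.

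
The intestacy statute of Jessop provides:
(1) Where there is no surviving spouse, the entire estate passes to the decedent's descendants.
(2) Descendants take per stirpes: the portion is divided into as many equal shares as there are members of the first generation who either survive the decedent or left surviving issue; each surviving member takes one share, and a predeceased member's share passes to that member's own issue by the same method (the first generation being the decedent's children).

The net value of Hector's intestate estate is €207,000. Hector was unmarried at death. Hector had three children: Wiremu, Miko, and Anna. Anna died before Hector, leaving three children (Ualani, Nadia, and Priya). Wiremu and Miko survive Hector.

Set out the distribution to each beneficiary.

The entire €207,000 passes to the descendants.
That amount (€207,000) is divided into 3 shares of €69,000: Wiremu and Miko each take €69,000; Anna's €69,000 share passes to Anna's issue.
Anna's share (€69,000) is divided into 3 shares of €23,000: Ualani, Nadia, and Priya each take €23,000.

Wiremu: €69,000; Miko: €69,000; Ualani: €23,000; Nadia: €23,000; Priya: €23,000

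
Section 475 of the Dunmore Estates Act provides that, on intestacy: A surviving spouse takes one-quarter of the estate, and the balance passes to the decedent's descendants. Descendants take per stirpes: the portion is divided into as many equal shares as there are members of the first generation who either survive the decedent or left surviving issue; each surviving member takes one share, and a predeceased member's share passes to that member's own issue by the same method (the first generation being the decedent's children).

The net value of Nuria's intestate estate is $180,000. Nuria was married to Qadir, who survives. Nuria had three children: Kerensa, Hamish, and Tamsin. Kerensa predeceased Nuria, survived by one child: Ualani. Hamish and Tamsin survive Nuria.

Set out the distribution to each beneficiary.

Qadir takes one-quarter of $180,000 = $45,000. The remaining $135,000 passes to the descendants.
The descendants' portion ($135,000) is divided into 3 shares of $45,000: Hamish and Tamsin each take $45,000; Kerensa's $45,000 share passes to Kerensa's issue.
Kerensa's share ($45,000) passes entirely to Ualani.

Qadir: $45,000; Ualani: $45,000; Hamish: $45,000; Tamsin: $45,000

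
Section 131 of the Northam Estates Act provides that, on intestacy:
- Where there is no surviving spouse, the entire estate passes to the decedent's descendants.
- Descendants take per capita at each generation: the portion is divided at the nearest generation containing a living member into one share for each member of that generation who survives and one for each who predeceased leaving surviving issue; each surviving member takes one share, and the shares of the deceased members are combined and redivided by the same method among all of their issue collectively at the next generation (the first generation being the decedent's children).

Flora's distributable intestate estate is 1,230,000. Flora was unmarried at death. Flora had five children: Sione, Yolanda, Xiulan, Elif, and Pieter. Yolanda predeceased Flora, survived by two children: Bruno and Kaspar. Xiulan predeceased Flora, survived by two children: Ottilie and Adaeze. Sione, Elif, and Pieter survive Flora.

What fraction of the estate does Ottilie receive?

Ottilie receives 1/10 of the estate.

The entire 1,230,000 passes to the descendants.
That amount (1,230,000) is divided at the children's generation into 5 shares of 246,000. Sione, Elif, and Pieter each take 246,000. The 2 shares of the deceased (Yolanda and Xiulan) are combined into a pool of 492,000.
That pool (492,000) is divided at the grandchildren's generation equally among Bruno, Kaspar, Ottilie, and Adaeze: 123,000 each.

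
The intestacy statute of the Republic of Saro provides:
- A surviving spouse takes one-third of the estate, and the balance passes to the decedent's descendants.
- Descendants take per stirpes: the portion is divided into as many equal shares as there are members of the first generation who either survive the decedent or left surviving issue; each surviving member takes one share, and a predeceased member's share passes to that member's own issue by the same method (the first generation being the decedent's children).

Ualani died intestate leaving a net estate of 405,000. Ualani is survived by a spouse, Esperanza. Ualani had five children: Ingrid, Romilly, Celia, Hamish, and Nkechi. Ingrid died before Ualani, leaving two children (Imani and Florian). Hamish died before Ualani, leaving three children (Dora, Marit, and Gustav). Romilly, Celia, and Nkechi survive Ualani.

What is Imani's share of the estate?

Esperanza takes one-third of 405,000 = 135,000. The remaining 270,000 passes to the descendants.
The descendants' portion (270,000) is divided into 5 shares of 54,000: Romilly, Celia, and Nkechi each take 54,000; Ingrid's 54,000 share passes to Ingrid's issue; Hamish's 54,000 share passes to Hamish's issue.
Ingrid's share (54,000) is divided into 2 shares of 27,000: Imani and Florian each take 27,000.
Hamish's share (54,000) is divided into 3 shares of 18,000: Dora, Marit, and Gustav each take 18,000.

Imani receives 27,000.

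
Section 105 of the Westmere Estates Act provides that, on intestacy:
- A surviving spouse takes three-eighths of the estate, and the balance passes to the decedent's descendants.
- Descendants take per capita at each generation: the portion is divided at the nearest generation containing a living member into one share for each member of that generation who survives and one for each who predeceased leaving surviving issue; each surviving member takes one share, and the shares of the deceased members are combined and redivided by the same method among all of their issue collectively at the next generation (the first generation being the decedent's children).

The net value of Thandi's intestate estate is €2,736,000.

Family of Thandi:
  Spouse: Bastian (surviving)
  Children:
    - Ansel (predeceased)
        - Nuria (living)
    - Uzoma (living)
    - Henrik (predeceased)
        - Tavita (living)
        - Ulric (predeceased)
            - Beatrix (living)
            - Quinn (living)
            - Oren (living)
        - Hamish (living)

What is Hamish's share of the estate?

Hamish receives €285,000.

Bastian takes three-eighths of €2,736,000 = €1,026,000. The remaining €1,710,000 passes to the descendants.
The descendants' portion (€1,710,000) is divided at the children's generation into 3 shares of €570,000. Uzoma takes €570,000. The 2 shares of the deceased (Ansel and Henrik) are combined into a pool of €1,140,000.
That pool (€1,140,000) is divided at the grandchildren's generation into 4 shares of €285,000. Nuria, Tavita, and Hamish each take €285,000. The remaining share for the deceased Ulric (€285,000) is carried to the next generation.
That pool (€285,000) is divided at the great-grandchildren's generation equally among Beatrix, Quinn, and Oren: €95,000 each.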